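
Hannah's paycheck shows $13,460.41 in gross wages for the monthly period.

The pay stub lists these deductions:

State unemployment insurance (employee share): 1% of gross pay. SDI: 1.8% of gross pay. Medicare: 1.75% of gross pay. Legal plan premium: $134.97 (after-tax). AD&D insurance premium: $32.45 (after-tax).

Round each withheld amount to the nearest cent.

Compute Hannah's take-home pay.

State unemployment insurance (employee share): $13,460.41 × 0.01 = $134.60
Medicare: $13,460.41 × 0.0175 = $235.56
SDI: $13,460.41 × 0.018 = $242.29
AD&D insurance premium: $32.45
Legal plan premium: $134.97
Total deductions = $134.60 + $235.56 + $242.29 + $32.45 + $134.97 = $779.87
Net pay = $13,460.41 − $779.87 = $12,680.54

$12,680.54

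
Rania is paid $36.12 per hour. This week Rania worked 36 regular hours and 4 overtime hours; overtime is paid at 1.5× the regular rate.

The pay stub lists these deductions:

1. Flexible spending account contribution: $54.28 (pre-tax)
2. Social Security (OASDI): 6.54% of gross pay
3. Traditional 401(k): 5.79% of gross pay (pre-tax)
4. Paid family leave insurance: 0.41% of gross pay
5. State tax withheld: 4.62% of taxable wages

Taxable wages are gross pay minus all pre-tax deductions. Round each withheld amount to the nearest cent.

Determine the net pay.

Regular pay: 36 × $36.12 = $1300.32
Overtime pay: 4 × $36.12 × 1.5 = $216.72
Gross pay = $1300.32 + $216.72 = $1517.04
Traditional 401(k): $1517.04 × 0.0579 = $87.84
Flexible spending account contribution: $54.28
Pre-tax total = $87.84 + $54.28 = $142.12
Taxable wages = $1517.04 − $142.12 = $1374.92
State tax withheld: $1374.92 × 0.0462 = $63.52
Paid family leave insurance: $1517.04 × 0.0041 = $6.22
Social Security (OASDI): $1517.04 × 0.0654 = $99.21
Total deductions = $87.84 + $54.28 + $63.52 + $6.22 + $99.21 = $311.07
Net pay = $1517.04 − $311.07 = $1205.97

$1205.97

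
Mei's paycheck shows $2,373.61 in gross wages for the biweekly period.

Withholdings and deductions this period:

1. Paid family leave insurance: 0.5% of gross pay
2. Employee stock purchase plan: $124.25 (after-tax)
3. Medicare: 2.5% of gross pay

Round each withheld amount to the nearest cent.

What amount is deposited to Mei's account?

Paid family leave insurance: $2,373.61 × 0.005 = $11.87
Medicare: $2,373.61 × 0.025 = $59.34
Employee stock purchase plan: $124.25
Total deductions = $11.87 + $59.34 + $124.25 = $195.46
Net pay = $2,373.61 − $195.46 = $2,178.15

$2,178.15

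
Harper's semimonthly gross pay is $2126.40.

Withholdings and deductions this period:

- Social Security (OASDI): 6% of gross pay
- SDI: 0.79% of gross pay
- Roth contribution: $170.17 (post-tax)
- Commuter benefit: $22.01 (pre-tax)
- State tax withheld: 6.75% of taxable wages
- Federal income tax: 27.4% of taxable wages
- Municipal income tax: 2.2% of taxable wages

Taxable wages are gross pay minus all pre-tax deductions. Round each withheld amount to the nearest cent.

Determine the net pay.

$1024.89

Commuter benefit: $22.01
Taxable wages = $2126.40 − $22.01 = $2104.39
Federal income tax: $2104.39 × 0.274 = $576.60
State tax withheld: $2104.39 × 0.0675 = $142.05
Municipal income tax: $2104.39 × 0.022 = $46.30
SDI: $2126.40 × 0.0079 = $16.80
Social Security (OASDI): $2126.40 × 0.06 = $127.58
Roth contribution: $170.17
Total deductions = $22.01 + $576.60 + $142.05 + $46.30 + $16.80 + $127.58 + $170.17 = $1101.51
Net pay = $2126.40 − $1101.51 = $1024.89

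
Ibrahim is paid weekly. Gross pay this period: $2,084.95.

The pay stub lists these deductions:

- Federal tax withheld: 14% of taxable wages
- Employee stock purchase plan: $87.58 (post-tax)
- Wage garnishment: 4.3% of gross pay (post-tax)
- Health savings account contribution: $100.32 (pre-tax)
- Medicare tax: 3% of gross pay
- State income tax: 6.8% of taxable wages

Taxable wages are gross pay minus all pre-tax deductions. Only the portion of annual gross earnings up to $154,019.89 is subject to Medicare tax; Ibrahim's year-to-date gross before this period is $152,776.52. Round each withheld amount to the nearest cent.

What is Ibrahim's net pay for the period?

Health savings account contribution: $100.32
Taxable wages = $2,084.95 − $100.32 = $1,984.63
Federal tax withheld: $1,984.63 × 0.14 = $277.85
State income tax: $1,984.63 × 0.068 = $134.95
Medicare tax: only $154,019.89 − $152,776.52 = $1,243.37 of this check is subject → $1,243.37 × 0.03 = $37.30
Wage garnishment: $2,084.95 × 0.043 = $89.65
Employee stock purchase plan: $87.58
Total deductions = $100.32 + $277.85 + $134.95 + $37.30 + $89.65 + $87.58 = $727.65
Net pay = $2,084.95 − $727.65 = $1,357.30

$1,357.30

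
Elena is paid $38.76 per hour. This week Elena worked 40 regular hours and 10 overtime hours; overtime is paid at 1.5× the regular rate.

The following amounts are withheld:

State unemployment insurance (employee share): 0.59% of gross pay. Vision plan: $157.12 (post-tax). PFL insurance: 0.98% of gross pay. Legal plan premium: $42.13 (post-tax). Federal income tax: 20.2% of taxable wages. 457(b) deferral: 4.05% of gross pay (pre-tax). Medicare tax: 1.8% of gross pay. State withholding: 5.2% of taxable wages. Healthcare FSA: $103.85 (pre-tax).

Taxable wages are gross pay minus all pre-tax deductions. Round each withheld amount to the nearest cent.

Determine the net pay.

Regular pay: 40 × $38.76 = $1,550.40
Overtime pay: 10 × $38.76 × 1.5 = $581.40
Gross pay = $1,550.40 + $581.40 = $2,131.80
457(b) deferral: $2,131.80 × 0.0405 = $86.34
Healthcare FSA: $103.85
Pre-tax total = $86.34 + $103.85 = $190.19
Taxable wages = $2,131.80 − $190.19 = $1,941.61
Federal income tax: $1,941.61 × 0.202 = $392.21
State withholding: $1,941.61 × 0.052 = $100.96
Medicare tax: $2,131.80 × 0.018 = $38.37
State unemployment insurance (employee share): $2,131.80 × 0.0059 = $12.58
PFL insurance: $2,131.80 × 0.0098 = $20.89
Vision plan: $157.12
Legal plan premium: $42.13
Total deductions = $86.34 + $103.85 + $392.21 + $100.96 + $38.37 + $12.58 + $20.89 + $157.12 + $42.13 = $954.45
Net pay = $2,131.80 − $954.45 = $1,177.35

$1,177.35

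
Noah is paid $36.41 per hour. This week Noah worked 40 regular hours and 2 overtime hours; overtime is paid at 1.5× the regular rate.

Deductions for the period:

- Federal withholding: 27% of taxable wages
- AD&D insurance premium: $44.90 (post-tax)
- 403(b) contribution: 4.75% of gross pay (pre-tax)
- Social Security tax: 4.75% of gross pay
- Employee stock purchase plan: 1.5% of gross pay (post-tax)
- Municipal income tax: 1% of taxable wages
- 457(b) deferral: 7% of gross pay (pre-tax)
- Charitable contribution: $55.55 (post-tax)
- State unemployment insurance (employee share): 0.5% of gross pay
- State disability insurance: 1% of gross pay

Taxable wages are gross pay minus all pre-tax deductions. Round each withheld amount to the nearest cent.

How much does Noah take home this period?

Regular pay: 40 × $36.41 = $1456.40
Overtime pay: 2 × $36.41 × 1.5 = $109.23
Gross pay = $1456.40 + $109.23 = $1565.63
403(b) contribution: $1565.63 × 0.0475 = $74.37
457(b) deferral: $1565.63 × 0.07 = $109.59
Pre-tax total = $74.37 + $109.59 = $183.96
Taxable wages = $1565.63 − $183.96 = $1381.67
Federal withholding: $1381.67 × 0.27 = $373.05
Municipal income tax: $1381.67 × 0.01 = $13.82
State disability insurance: $1565.63 × 0.01 = $15.66
State unemployment insurance (employee share): $1565.63 × 0.005 = $7.83
Social Security tax: $1565.63 × 0.0475 = $74.37
Employee stock purchase plan: $1565.63 × 0.015 = $23.48
Charitable contribution: $55.55
AD&D insurance premium: $44.90
Total deductions = $74.37 + $109.59 + $373.05 + $13.82 + $15.66 + $7.83 + $74.37 + $23.48 + $55.55 + $44.90 = $792.62
Net pay = $1565.63 − $792.62 = $773.01

$773.01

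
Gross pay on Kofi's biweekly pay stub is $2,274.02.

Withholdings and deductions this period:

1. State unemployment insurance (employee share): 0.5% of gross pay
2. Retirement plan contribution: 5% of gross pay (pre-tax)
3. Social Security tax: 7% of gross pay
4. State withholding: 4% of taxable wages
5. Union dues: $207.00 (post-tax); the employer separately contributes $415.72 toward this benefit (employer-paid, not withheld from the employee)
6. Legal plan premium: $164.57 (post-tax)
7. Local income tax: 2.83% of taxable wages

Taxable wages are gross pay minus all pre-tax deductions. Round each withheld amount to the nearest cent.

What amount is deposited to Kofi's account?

$1,470.65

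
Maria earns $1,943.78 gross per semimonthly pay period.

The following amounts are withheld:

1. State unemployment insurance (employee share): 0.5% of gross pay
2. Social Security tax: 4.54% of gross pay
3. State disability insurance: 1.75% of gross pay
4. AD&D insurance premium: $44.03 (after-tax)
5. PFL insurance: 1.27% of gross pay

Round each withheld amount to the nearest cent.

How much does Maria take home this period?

State unemployment insurance (employee share): $1,943.78 × 0.005 = $9.72
Social Security tax: $1,943.78 × 0.0454 = $88.25
State disability insurance: $1,943.78 × 0.0175 = $34.02
PFL insurance: $1,943.78 × 0.0127 = $24.69
AD&D insurance premium: $44.03
Total deductions = $9.72 + $88.25 + $34.02 + $24.69 + $44.03 = $200.71
Net pay = $1,943.78 − $200.71 = $1,743.07

$1,743.07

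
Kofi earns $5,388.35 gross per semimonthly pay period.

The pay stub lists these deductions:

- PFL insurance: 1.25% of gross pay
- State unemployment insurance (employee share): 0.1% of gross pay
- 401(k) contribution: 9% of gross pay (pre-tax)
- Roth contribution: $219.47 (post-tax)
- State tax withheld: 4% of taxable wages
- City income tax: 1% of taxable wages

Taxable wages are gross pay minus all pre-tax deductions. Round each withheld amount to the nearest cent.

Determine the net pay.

401(k) contribution: $5,388.35 × 0.09 = $484.95
Taxable wages = $5,388.35 − $484.95 = $4,903.40
City income tax: $4,903.40 × 0.01 = $49.03
State tax withheld: $4,903.40 × 0.04 = $196.14
State unemployment insurance (employee share): $5,388.35 × 0.001 = $5.39
PFL insurance: $5,388.35 × 0.0125 = $67.35
Roth contribution: $219.47
Total deductions = $484.95 + $49.03 + $196.14 + $5.39 + $67.35 + $219.47 = $1,022.33
Net pay = $5,388.35 − $1,022.33 = $4,366.02

$4,366.02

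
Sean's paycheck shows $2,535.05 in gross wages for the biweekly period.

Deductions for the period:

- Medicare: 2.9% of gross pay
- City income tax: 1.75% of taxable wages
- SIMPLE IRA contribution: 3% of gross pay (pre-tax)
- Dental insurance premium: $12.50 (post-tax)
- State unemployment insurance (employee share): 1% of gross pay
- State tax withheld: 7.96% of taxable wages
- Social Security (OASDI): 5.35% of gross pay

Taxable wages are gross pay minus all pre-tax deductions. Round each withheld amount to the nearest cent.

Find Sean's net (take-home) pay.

$1,973.23

SIMPLE IRA contribution: $2,535.05 × 0.03 = $76.05
Taxable wages = $2,535.05 − $76.05 = $2,459.00
City income tax: $2,459.00 × 0.0175 = $43.03
State tax withheld: $2,459.00 × 0.0796 = $195.74
Medicare: $2,535.05 × 0.029 = $73.52
Social Security (OASDI): $2,535.05 × 0.0535 = $135.63
State unemployment insurance (employee share): $2,535.05 × 0.01 = $25.35
Dental insurance premium: $12.50
Total deductions = $76.05 + $43.03 + $195.74 + $73.52 + $135.63 + $25.35 + $12.50 = $561.82
Net pay = $2,535.05 − $561.82 = $1,973.23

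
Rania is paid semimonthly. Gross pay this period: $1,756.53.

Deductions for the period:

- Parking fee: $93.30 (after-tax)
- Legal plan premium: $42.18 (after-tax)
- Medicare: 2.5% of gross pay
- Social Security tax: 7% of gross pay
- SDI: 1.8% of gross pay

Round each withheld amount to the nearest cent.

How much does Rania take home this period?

Social Security tax: $1,756.53 × 0.07 = $122.96
Medicare: $1,756.53 × 0.025 = $43.91
SDI: $1,756.53 × 0.018 = $31.62
Legal plan premium: $42.18
Parking fee: $93.30
Total deductions = $122.96 + $43.91 + $31.62 + $42.18 + $93.30 = $333.97
Net pay = $1,756.53 − $333.97 = $1,422.56

$1,422.56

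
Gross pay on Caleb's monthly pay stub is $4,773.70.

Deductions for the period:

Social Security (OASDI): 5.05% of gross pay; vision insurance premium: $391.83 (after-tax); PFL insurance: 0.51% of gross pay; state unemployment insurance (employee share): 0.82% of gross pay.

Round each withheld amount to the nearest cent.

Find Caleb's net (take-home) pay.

$4,077.31

State unemployment insurance (employee share): $4,773.70 × 0.0082 = $39.14
PFL insurance: $4,773.70 × 0.0051 = $24.35
Social Security (OASDI): $4,773.70 × 0.0505 = $241.07
Vision insurance premium: $391.83
Total deductions = $39.14 + $24.35 + $241.07 + $391.83 = $696.39
Net pay = $4,773.70 − $696.39 = $4,077.31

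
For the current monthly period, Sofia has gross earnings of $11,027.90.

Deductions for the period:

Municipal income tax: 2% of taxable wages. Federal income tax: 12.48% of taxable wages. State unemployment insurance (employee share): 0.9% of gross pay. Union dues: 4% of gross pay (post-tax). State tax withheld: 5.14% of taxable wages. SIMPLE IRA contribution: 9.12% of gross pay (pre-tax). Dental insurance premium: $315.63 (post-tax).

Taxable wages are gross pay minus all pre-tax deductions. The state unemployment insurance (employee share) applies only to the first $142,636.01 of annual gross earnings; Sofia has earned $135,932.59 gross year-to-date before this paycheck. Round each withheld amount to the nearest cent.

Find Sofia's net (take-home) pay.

SIMPLE IRA contribution: $11,027.90 × 0.0912 = $1,005.74
Taxable wages = $11,027.90 − $1,005.74 = $10,022.16
Federal income tax: $10,022.16 × 0.1248 = $1,250.77
Municipal income tax: $10,022.16 × 0.02 = $200.44
State tax withheld: $10,022.16 × 0.0514 = $515.14
State unemployment insurance (employee share): only $142,636.01 − $135,932.59 = $6,703.42 of this check is subject → $6,703.42 × 0.009 = $60.33
Union dues: $11,027.90 × 0.04 = $441.12
Dental insurance premium: $315.63
Total deductions = $1,005.74 + $1,250.77 + $200.44 + $515.14 + $60.33 + $441.12 + $315.63 = $3,789.17
Net pay = $11,027.90 − $3,789.17 = $7,238.73

$7,238.73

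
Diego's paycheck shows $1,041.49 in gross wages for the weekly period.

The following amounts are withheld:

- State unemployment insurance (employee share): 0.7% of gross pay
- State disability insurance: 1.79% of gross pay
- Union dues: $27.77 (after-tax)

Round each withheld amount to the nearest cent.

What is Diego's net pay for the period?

$987.79

State disability insurance: $1,041.49 × 0.0179 = $18.64
State unemployment insurance (employee share): $1,041.49 × 0.007 = $7.29
Union dues: $27.77
Total deductions = $18.64 + $7.29 + $27.77 = $53.70
Net pay = $1,041.49 − $53.70 = $987.79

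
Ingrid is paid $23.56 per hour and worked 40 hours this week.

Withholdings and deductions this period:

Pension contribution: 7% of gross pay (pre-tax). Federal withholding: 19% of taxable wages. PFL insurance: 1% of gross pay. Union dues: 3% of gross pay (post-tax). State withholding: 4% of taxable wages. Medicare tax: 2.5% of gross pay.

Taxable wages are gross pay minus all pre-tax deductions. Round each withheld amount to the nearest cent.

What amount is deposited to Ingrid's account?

$613.60

Gross pay: 40 × $23.56 = $942.40
Pension contribution: $942.40 × 0.07 = $65.97
Taxable wages = $942.40 − $65.97 = $876.43
Federal withholding: $876.43 × 0.19 = $166.52
State withholding: $876.43 × 0.04 = $35.06
Medicare tax: $942.40 × 0.025 = $23.56
PFL insurance: $942.40 × 0.01 = $9.42
Union dues: $942.40 × 0.03 = $28.27
Total deductions = $65.97 + $166.52 + $35.06 + $23.56 + $9.42 + $28.27 = $328.80
Net pay = $942.40 − $328.80 = $613.60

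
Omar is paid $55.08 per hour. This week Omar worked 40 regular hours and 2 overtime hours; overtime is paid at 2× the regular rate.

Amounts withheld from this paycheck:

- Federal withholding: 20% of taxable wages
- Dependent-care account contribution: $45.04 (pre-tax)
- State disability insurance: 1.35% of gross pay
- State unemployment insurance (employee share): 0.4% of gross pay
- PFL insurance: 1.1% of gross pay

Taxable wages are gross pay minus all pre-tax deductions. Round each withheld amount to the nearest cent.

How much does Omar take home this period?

Regular pay: 40 × $55.08 = $2,203.20
Overtime pay: 2 × $55.08 × 2 = $220.32
Gross pay = $2,203.20 + $220.32 = $2,423.52
Dependent-care account contribution: $45.04
Taxable wages = $2,423.52 − $45.04 = $2,378.48
Federal withholding: $2,378.48 × 0.2 = $475.70
State disability insurance: $2,423.52 × 0.0135 = $32.72
PFL insurance: $2,423.52 × 0.011 = $26.66
State unemployment insurance (employee share): $2,423.52 × 0.004 = $9.69
Total deductions = $45.04 + $475.70 + $32.72 + $26.66 + $9.69 = $589.81
Net pay = $2,423.52 − $589.81 = $1,833.71

$1,833.71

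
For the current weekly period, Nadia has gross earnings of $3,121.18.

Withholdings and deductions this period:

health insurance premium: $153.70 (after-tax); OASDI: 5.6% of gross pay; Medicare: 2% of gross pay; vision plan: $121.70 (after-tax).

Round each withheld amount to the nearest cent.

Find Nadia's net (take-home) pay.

$2,608.57

Medicare: $3,121.18 × 0.02 = $62.42
OASDI: $3,121.18 × 0.056 = $174.79
Vision plan: $121.70
Health insurance premium: $153.70
Total deductions = $62.42 + $174.79 + $121.70 + $153.70 = $512.61
Net pay = $3,121.18 − $512.61 = $2,608.57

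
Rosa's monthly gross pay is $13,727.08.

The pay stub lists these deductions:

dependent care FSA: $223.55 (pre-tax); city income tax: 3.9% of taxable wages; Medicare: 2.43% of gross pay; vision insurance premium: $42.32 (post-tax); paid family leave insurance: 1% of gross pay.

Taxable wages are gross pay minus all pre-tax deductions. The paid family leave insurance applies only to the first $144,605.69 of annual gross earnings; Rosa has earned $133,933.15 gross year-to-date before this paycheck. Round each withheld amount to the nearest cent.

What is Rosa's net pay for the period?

Dependent care FSA: $223.55
Taxable wages = $13,727.08 − $223.55 = $13,503.53
City income tax: $13,503.53 × 0.039 = $526.64
Medicare: $13,727.08 × 0.0243 = $333.57
Paid family leave insurance: only $144,605.69 − $133,933.15 = $10,672.54 of this check is subject → $10,672.54 × 0.01 = $106.73
Vision insurance premium: $42.32
Total deductions = $223.55 + $526.64 + $333.57 + $106.73 + $42.32 = $1,232.81
Net pay = $13,727.08 − $1,232.81 = $12,494.27

$12,494.27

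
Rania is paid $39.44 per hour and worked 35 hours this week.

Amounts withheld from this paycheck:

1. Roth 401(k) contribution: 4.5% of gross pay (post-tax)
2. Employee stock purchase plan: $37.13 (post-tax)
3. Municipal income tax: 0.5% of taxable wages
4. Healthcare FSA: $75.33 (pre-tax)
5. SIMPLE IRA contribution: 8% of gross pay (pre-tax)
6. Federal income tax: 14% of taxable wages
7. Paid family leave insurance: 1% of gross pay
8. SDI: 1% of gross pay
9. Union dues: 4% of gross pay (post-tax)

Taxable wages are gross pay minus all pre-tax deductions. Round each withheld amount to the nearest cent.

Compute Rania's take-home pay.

$839.35

Gross pay: 35 × $39.44 = $1380.40
SIMPLE IRA contribution: $1380.40 × 0.08 = $110.43
Healthcare FSA: $75.33
Pre-tax total = $110.43 + $75.33 = $185.76
Taxable wages = $1380.40 − $185.76 = $1194.64
Municipal income tax: $1194.64 × 0.005 = $5.97
Federal income tax: $1194.64 × 0.14 = $167.25
Paid family leave insurance: $1380.40 × 0.01 = $13.80
SDI: $1380.40 × 0.01 = $13.80
Union dues: $1380.40 × 0.04 = $55.22
Employee stock purchase plan: $37.13
Roth 401(k) contribution: $1380.40 × 0.045 = $62.12
Total deductions = $110.43 + $75.33 + $5.97 + $167.25 + $13.80 + $13.80 + $55.22 + $37.13 + $62.12 = $541.05
Net pay = $1380.40 − $541.05 = $839.35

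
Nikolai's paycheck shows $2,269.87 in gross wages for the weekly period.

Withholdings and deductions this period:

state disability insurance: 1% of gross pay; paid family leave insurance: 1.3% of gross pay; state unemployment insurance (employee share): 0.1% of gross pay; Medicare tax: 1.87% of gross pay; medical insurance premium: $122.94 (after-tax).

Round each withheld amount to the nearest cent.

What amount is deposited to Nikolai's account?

$2,050.00

Medicare tax: $2,269.87 × 0.0187 = $42.45
Paid family leave insurance: $2,269.87 × 0.013 = $29.51
State unemployment insurance (employee share): $2,269.87 × 0.001 = $2.27
State disability insurance: $2,269.87 × 0.01 = $22.70
Medical insurance premium: $122.94
Total deductions = $42.45 + $29.51 + $2.27 + $22.70 + $122.94 = $219.87
Net pay = $2,269.87 − $219.87 = $2,050.00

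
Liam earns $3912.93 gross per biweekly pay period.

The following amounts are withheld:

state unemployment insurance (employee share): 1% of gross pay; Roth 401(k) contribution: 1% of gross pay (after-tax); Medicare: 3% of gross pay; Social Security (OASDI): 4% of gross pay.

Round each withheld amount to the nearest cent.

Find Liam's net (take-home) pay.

Social Security (OASDI): $3912.93 × 0.04 = $156.52
Medicare: $3912.93 × 0.03 = $117.39
State unemployment insurance (employee share): $3912.93 × 0.01 = $39.13
Roth 401(k) contribution: $3912.93 × 0.01 = $39.13
Total deductions = $156.52 + $117.39 + $39.13 + $39.13 = $352.17
Net pay = $3912.93 − $352.17 = $3560.76

$3560.76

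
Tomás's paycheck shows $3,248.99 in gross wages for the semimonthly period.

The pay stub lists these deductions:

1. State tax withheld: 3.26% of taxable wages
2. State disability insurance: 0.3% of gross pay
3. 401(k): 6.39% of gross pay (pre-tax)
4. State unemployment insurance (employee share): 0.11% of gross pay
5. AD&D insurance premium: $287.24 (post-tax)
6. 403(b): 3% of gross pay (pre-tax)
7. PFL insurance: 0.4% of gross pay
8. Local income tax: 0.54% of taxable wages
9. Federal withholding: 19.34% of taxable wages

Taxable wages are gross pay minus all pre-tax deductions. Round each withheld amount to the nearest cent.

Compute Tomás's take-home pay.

$1,949.13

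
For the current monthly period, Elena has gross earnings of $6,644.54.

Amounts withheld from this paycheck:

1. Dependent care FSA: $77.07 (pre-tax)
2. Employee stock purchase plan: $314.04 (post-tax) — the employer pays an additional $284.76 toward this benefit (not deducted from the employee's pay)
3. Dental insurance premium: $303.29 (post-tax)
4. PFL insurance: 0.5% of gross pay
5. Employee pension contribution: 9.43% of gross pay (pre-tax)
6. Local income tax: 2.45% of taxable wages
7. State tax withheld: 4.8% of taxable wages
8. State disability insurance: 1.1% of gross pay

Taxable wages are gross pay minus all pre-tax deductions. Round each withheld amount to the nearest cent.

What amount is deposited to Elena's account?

$4,786.54

Dependent care FSA: $77.07
Employee pension contribution: $6,644.54 × 0.0943 = $626.58
Pre-tax total = $77.07 + $626.58 = $703.65
Taxable wages = $6,644.54 − $703.65 = $5,940.89
State tax withheld: $5,940.89 × 0.048 = $285.16
Local income tax: $5,940.89 × 0.0245 = $145.55
State disability insurance: $6,644.54 × 0.011 = $73.09
PFL insurance: $6,644.54 × 0.005 = $33.22
Employee stock purchase plan: $314.04
Dental insurance premium: $303.29
(Employer's $284.76 toward employee stock purchase plan is not withheld from the employee.)
Total deductions = $77.07 + $626.58 + $285.16 + $145.55 + $73.09 + $33.22 + $314.04 + $303.29 = $1,858.00
Net pay = $6,644.54 − $1,858.00 = $4,786.54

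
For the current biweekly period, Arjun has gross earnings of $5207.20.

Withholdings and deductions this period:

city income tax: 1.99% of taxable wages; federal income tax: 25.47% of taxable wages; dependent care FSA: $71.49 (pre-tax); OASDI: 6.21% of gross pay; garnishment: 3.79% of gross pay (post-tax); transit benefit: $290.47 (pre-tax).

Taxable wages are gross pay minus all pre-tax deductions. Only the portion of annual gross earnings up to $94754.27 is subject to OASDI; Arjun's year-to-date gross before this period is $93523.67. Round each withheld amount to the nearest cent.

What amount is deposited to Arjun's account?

Transit benefit: $290.47
Dependent care FSA: $71.49
Pre-tax total = $290.47 + $71.49 = $361.96
Taxable wages = $5207.20 − $361.96 = $4845.24
City income tax: $4845.24 × 0.0199 = $96.42
Federal income tax: $4845.24 × 0.2547 = $1234.08
OASDI: only $94754.27 − $93523.67 = $1230.60 of this check is subject → $1230.60 × 0.0621 = $76.42
Garnishment: $5207.20 × 0.0379 = $197.35
Total deductions = $290.47 + $71.49 + $96.42 + $1234.08 + $76.42 + $197.35 = $1966.23
Net pay = $5207.20 − $1966.23 = $3240.97

$3240.97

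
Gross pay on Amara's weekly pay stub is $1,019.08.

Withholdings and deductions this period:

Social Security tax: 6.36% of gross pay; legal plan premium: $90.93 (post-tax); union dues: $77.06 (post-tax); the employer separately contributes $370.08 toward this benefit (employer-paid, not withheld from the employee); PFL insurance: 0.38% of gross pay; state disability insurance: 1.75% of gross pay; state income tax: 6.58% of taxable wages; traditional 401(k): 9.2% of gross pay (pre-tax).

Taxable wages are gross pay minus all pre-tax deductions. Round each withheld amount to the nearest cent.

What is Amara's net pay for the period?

Traditional 401(k): $1,019.08 × 0.092 = $93.76
Taxable wages = $1,019.08 − $93.76 = $925.32
State income tax: $925.32 × 0.0658 = $60.89
Social Security tax: $1,019.08 × 0.0636 = $64.81
PFL insurance: $1,019.08 × 0.0038 = $3.87
State disability insurance: $1,019.08 × 0.0175 = $17.83
Union dues: $77.06
Legal plan premium: $90.93
(Employer's $370.08 toward union dues is not withheld from the employee.)
Total deductions = $93.76 + $60.89 + $64.81 + $3.87 + $17.83 + $77.06 + $90.93 = $409.15
Net pay = $1,019.08 − $409.15 = $609.93

$609.93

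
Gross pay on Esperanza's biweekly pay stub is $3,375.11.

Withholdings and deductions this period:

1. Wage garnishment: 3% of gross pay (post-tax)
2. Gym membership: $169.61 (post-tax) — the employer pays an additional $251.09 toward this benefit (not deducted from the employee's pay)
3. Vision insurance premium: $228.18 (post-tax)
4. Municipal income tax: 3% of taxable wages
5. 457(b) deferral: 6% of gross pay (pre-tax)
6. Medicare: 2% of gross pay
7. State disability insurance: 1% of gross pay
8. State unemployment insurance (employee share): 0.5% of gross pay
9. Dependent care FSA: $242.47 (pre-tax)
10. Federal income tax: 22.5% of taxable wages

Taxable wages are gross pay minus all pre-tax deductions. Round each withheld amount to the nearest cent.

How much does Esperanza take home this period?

$1,565.78

Dependent care FSA: $242.47
457(b) deferral: $3,375.11 × 0.06 = $202.51
Pre-tax total = $242.47 + $202.51 = $444.98
Taxable wages = $3,375.11 − $444.98 = $2,930.13
Municipal income tax: $2,930.13 × 0.03 = $87.90
Federal income tax: $2,930.13 × 0.225 = $659.28
Medicare: $3,375.11 × 0.02 = $67.50
State disability insurance: $3,375.11 × 0.01 = $33.75
State unemployment insurance (employee share): $3,375.11 × 0.005 = $16.88
Wage garnishment: $3,375.11 × 0.03 = $101.25
Vision insurance premium: $228.18
Gym membership: $169.61
(Employer's $251.09 toward gym membership is not withheld from the employee.)
Total deductions = $242.47 + $202.51 + $87.90 + $659.28 + $67.50 + $33.75 + $16.88 + $101.25 + $228.18 + $169.61 = $1,809.33
Net pay = $3,375.11 − $1,809.33 = $1,565.78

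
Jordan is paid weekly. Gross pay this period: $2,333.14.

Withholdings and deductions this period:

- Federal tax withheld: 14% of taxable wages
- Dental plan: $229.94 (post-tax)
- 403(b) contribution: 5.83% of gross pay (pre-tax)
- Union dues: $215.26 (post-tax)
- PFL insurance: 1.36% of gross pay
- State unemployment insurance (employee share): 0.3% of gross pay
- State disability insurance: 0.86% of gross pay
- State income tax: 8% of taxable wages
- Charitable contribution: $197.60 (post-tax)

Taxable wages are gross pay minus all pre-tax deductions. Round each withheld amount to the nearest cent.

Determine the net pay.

403(b) contribution: $2,333.14 × 0.0583 = $136.02
Taxable wages = $2,333.14 − $136.02 = $2,197.12
Federal tax withheld: $2,197.12 × 0.14 = $307.60
State income tax: $2,197.12 × 0.08 = $175.77
State disability insurance: $2,333.14 × 0.0086 = $20.07
State unemployment insurance (employee share): $2,333.14 × 0.003 = $7.00
PFL insurance: $2,333.14 × 0.0136 = $31.73
Union dues: $215.26
Charitable contribution: $197.60
Dental plan: $229.94
Total deductions = $136.02 + $307.60 + $175.77 + $20.07 + $7.00 + $31.73 + $215.26 + $197.60 + $229.94 = $1,320.99
Net pay = $2,333.14 − $1,320.99 = $1,012.15

$1,012.15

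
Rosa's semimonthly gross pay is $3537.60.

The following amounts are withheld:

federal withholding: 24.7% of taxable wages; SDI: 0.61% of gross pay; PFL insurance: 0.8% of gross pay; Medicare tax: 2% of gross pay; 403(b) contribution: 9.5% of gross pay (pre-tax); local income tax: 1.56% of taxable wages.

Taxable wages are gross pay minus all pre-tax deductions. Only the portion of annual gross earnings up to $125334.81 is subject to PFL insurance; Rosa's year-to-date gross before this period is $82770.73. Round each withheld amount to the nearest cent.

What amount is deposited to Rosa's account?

403(b) contribution: $3537.60 × 0.095 = $336.07
Taxable wages = $3537.60 − $336.07 = $3201.53
Federal withholding: $3201.53 × 0.247 = $790.78
Local income tax: $3201.53 × 0.0156 = $49.94
PFL insurance: cap not yet reached, full $3537.60 is subject → $3537.60 × 0.008 = $28.30
SDI: $3537.60 × 0.0061 = $21.58
Medicare tax: $3537.60 × 0.02 = $70.75
Total deductions = $336.07 + $790.78 + $49.94 + $28.30 + $21.58 + $70.75 = $1297.42
Net pay = $3537.60 − $1297.42 = $2240.18

$2240.18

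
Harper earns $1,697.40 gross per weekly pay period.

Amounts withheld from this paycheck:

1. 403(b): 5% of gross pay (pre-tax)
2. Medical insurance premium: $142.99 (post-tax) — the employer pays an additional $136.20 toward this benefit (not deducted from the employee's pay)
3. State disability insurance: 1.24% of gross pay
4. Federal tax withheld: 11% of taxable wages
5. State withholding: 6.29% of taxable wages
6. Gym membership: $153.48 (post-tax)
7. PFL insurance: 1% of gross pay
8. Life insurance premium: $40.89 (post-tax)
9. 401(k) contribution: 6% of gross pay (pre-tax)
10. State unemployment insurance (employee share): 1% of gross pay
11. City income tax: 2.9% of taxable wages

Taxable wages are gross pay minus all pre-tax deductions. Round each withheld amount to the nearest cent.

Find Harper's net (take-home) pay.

403(b): $1,697.40 × 0.05 = $84.87
401(k) contribution: $1,697.40 × 0.06 = $101.84
Pre-tax total = $84.87 + $101.84 = $186.71
Taxable wages = $1,697.40 − $186.71 = $1,510.69
City income tax: $1,510.69 × 0.029 = $43.81
State withholding: $1,510.69 × 0.0629 = $95.02
Federal tax withheld: $1,510.69 × 0.11 = $166.18
PFL insurance: $1,697.40 × 0.01 = $16.97
State disability insurance: $1,697.40 × 0.0124 = $21.05
State unemployment insurance (employee share): $1,697.40 × 0.01 = $16.97
Life insurance premium: $40.89
Medical insurance premium: $142.99
Gym membership: $153.48
(Employer's $136.20 toward medical insurance premium is not withheld from the employee.)
Total deductions = $84.87 + $101.84 + $43.81 + $95.02 + $166.18 + $16.97 + $21.05 + $16.97 + $40.89 + $142.99 + $153.48 = $884.07
Net pay = $1,697.40 − $884.07 = $813.33

$813.33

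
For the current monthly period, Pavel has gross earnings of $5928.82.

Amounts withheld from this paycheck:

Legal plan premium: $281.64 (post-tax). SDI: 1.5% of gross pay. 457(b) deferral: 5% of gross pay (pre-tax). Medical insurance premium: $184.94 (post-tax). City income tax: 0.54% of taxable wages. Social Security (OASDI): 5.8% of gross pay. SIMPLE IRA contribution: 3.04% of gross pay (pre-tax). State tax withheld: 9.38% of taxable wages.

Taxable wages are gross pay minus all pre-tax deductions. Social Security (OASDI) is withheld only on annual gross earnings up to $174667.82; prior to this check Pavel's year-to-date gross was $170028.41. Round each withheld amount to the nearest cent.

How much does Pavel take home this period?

$4086.69

SIMPLE IRA contribution: $5928.82 × 0.0304 = $180.24
457(b) deferral: $5928.82 × 0.05 = $296.44
Pre-tax total = $180.24 + $296.44 = $476.68
Taxable wages = $5928.82 − $476.68 = $5452.14
State tax withheld: $5452.14 × 0.0938 = $511.41
City income tax: $5452.14 × 0.0054 = $29.44
Social Security (OASDI): only $174667.82 − $170028.41 = $4639.41 of this check is subject → $4639.41 × 0.058 = $269.09
SDI: $5928.82 × 0.015 = $88.93
Medical insurance premium: $184.94
Legal plan premium: $281.64
Total deductions = $180.24 + $296.44 + $511.41 + $29.44 + $269.09 + $88.93 + $184.94 + $281.64 = $1842.13
Net pay = $5928.82 − $1842.13 = $4086.69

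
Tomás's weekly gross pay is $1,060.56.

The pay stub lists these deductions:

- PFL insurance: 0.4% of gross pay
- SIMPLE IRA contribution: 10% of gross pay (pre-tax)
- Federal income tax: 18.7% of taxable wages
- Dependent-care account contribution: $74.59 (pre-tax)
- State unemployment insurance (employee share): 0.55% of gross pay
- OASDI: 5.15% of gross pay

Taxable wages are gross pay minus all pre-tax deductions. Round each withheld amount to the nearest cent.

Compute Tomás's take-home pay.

SIMPLE IRA contribution: $1,060.56 × 0.1 = $106.06
Dependent-care account contribution: $74.59
Pre-tax total = $106.06 + $74.59 = $180.65
Taxable wages = $1,060.56 − $180.65 = $879.91
Federal income tax: $879.91 × 0.187 = $164.54
State unemployment insurance (employee share): $1,060.56 × 0.0055 = $5.83
OASDI: $1,060.56 × 0.0515 = $54.62
PFL insurance: $1,060.56 × 0.004 = $4.24
Total deductions = $106.06 + $74.59 + $164.54 + $5.83 + $54.62 + $4.24 = $409.88
Net pay = $1,060.56 − $409.88 = $650.68

$650.68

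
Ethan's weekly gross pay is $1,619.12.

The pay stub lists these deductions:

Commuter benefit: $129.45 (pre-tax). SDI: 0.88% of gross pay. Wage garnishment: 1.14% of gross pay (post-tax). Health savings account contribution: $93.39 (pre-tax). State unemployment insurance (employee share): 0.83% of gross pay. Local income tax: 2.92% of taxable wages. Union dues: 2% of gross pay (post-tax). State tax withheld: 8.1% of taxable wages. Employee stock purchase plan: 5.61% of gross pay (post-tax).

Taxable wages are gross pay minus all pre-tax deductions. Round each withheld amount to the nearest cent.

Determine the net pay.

Commuter benefit: $129.45
Health savings account contribution: $93.39
Pre-tax total = $129.45 + $93.39 = $222.84
Taxable wages = $1,619.12 − $222.84 = $1,396.28
State tax withheld: $1,396.28 × 0.081 = $113.10
Local income tax: $1,396.28 × 0.0292 = $40.77
SDI: $1,619.12 × 0.0088 = $14.25
State unemployment insurance (employee share): $1,619.12 × 0.0083 = $13.44
Employee stock purchase plan: $1,619.12 × 0.0561 = $90.83
Wage garnishment: $1,619.12 × 0.0114 = $18.46
Union dues: $1,619.12 × 0.02 = $32.38
Total deductions = $129.45 + $93.39 + $113.10 + $40.77 + $14.25 + $13.44 + $90.83 + $18.46 + $32.38 = $546.07
Net pay = $1,619.12 − $546.07 = $1,073.05

$1,073.05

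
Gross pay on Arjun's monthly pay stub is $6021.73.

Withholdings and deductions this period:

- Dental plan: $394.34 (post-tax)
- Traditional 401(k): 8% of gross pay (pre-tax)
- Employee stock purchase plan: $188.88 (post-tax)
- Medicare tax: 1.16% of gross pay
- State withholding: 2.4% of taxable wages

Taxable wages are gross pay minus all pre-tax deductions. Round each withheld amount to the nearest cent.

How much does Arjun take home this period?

Traditional 401(k): $6021.73 × 0.08 = $481.74
Taxable wages = $6021.73 − $481.74 = $5539.99
State withholding: $5539.99 × 0.024 = $132.96
Medicare tax: $6021.73 × 0.0116 = $69.85
Employee stock purchase plan: $188.88
Dental plan: $394.34
Total deductions = $481.74 + $132.96 + $69.85 + $188.88 + $394.34 = $1267.77
Net pay = $6021.73 − $1267.77 = $4753.96

$4753.96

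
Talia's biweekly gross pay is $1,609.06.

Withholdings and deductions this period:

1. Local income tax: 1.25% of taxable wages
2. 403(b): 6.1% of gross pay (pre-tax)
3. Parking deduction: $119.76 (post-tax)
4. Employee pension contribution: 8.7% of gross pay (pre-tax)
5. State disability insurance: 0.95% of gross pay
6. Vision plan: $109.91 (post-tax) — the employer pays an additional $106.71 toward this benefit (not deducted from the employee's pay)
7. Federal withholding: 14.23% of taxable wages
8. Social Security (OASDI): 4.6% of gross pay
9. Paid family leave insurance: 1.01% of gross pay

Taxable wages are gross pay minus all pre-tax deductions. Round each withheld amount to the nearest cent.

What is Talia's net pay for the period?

$823.47

Employee pension contribution: $1,609.06 × 0.087 = $139.99
403(b): $1,609.06 × 0.061 = $98.15
Pre-tax total = $139.99 + $98.15 = $238.14
Taxable wages = $1,609.06 − $238.14 = $1,370.92
Local income tax: $1,370.92 × 0.0125 = $17.14
Federal withholding: $1,370.92 × 0.1423 = $195.08
Paid family leave insurance: $1,609.06 × 0.0101 = $16.25
Social Security (OASDI): $1,609.06 × 0.046 = $74.02
State disability insurance: $1,609.06 × 0.0095 = $15.29
Parking deduction: $119.76
Vision plan: $109.91
(Employer's $106.71 toward vision plan is not withheld from the employee.)
Total deductions = $139.99 + $98.15 + $17.14 + $195.08 + $16.25 + $74.02 + $15.29 + $119.76 + $109.91 = $785.59
Net pay = $1,609.06 − $785.59 = $823.47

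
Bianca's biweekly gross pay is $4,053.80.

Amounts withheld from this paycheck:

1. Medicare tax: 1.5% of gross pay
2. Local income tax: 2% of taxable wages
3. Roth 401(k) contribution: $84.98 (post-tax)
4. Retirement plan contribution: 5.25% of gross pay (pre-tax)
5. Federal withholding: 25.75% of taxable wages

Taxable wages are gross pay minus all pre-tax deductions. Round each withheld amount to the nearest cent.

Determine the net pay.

Retirement plan contribution: $4,053.80 × 0.0525 = $212.82
Taxable wages = $4,053.80 − $212.82 = $3,840.98
Local income tax: $3,840.98 × 0.02 = $76.82
Federal withholding: $3,840.98 × 0.2575 = $989.05
Medicare tax: $4,053.80 × 0.015 = $60.81
Roth 401(k) contribution: $84.98
Total deductions = $212.82 + $76.82 + $989.05 + $60.81 + $84.98 = $1,424.48
Net pay = $4,053.80 − $1,424.48 = $2,629.32

$2,629.32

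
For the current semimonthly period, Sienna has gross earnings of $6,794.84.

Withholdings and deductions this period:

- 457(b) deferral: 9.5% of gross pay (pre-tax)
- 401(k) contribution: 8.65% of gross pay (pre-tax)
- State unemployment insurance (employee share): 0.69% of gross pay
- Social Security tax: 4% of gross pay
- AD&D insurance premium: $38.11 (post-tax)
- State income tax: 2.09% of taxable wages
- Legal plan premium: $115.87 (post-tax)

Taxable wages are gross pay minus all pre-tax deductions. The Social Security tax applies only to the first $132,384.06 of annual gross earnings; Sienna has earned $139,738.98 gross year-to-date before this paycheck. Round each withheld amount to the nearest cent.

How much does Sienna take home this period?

457(b) deferral: $6,794.84 × 0.095 = $645.51
401(k) contribution: $6,794.84 × 0.0865 = $587.75
Pre-tax total = $645.51 + $587.75 = $1,233.26
Taxable wages = $6,794.84 − $1,233.26 = $5,561.58
State income tax: $5,561.58 × 0.0209 = $116.24
Social Security tax: annual cap $132,384.06 already reached (YTD $139,738.98), so $0.00
State unemployment insurance (employee share): $6,794.84 × 0.0069 = $46.88
Legal plan premium: $115.87
AD&D insurance premium: $38.11
Total deductions = $645.51 + $587.75 + $116.24 + $0.00 + $46.88 + $115.87 + $38.11 = $1,550.36
Net pay = $6,794.84 − $1,550.36 = $5,244.48

$5,244.48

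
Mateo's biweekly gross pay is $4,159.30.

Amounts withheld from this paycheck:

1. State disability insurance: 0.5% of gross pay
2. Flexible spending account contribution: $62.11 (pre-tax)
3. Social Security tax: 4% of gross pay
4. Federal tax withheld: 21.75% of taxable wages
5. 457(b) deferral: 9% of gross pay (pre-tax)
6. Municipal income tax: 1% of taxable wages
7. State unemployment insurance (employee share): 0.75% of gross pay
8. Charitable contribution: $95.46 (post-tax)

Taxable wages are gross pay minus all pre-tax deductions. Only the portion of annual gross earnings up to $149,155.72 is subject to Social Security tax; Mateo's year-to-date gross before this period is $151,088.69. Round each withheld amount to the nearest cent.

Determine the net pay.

Flexible spending account contribution: $62.11
457(b) deferral: $4,159.30 × 0.09 = $374.34
Pre-tax total = $62.11 + $374.34 = $436.45
Taxable wages = $4,159.30 − $436.45 = $3,722.85
Municipal income tax: $3,722.85 × 0.01 = $37.23
Federal tax withheld: $3,722.85 × 0.2175 = $809.72
State disability insurance: $4,159.30 × 0.005 = $20.80
State unemployment insurance (employee share): $4,159.30 × 0.0075 = $31.19
Social Security tax: annual cap $149,155.72 already reached (YTD $151,088.69), so $0.00
Charitable contribution: $95.46
Total deductions = $62.11 + $374.34 + $37.23 + $809.72 + $20.80 + $31.19 + $0.00 + $95.46 = $1,430.85
Net pay = $4,159.30 − $1,430.85 = $2,728.45

$2,728.45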